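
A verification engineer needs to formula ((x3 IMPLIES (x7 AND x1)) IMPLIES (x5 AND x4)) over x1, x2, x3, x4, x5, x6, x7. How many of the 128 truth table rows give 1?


Formula: ((x3 IMPLIES (x7 AND x1)) IMPLIES (x5 AND x4)) over 7 vars (128 rows)
Evaluate each row (x1, x2, x3, x4, x5, x6, x7 as bits, MSB first):
  row 0 [0000000]: ((0 IMPLIES (0 AND 0)) IMPLIES (0 AND 0)) -> 0
  row 1 [0000001]: ((0 IMPLIES (1 AND 0)) IMPLIES (0 AND 0)) -> 0
  row 2 [0000010]: ((0 IMPLIES (0 AND 0)) IMPLIES (0 AND 0)) -> 0
  row 3 [0000011]: ((0 IMPLIES (1 AND 0)) IMPLIES (0 AND 0)) -> 0
  row 4 [0000100]: ((0 IMPLIES (0 AND 0)) IMPLIES (1 AND 0)) -> 0
  (every remaining row is evaluated the same way; all 128 results are listed next)
Full result column, 8 rows per line (x1,x2,x3,x4 fixed per line; x5,x6,x7 runs 000..111 left to right):
  rows 0-7 [x1,x2,x3,x4=0000]: 00000000  (ones: 0)
  rows 8-15 [x1,x2,x3,x4=0001]: 00001111  (ones: 4)
  rows 16-23 [x1,x2,x3,x4=0010]: 11111111  (ones: 8)
  rows 24-31 [x1,x2,x3,x4=0011]: 11111111  (ones: 8)
  rows 32-39 [x1,x2,x3,x4=0100]: 00000000  (ones: 0)
  rows 40-47 [x1,x2,x3,x4=0101]: 00001111  (ones: 4)
  rows 48-55 [x1,x2,x3,x4=0110]: 11111111  (ones: 8)
  rows 56-63 [x1,x2,x3,x4=0111]: 11111111  (ones: 8)
  rows 64-71 [x1,x2,x3,x4=1000]: 00000000  (ones: 0)
  rows 72-79 [x1,x2,x3,x4=1001]: 00001111  (ones: 4)
  rows 80-87 [x1,x2,x3,x4=1010]: 10101010  (ones: 4)
  rows 88-95 [x1,x2,x3,x4=1011]: 10101111  (ones: 6)
  rows 96-103 [x1,x2,x3,x4=1100]: 00000000  (ones: 0)
  rows 104-111 [x1,x2,x3,x4=1101]: 00001111  (ones: 4)
  rows 112-119 [x1,x2,x3,x4=1110]: 10101010  (ones: 4)
  rows 120-127 [x1,x2,x3,x4=1111]: 10101111  (ones: 6)
Count of 1-rows = 0+4+8+8+0+4+8+8+0+4+4+6+0+4+4+6 = 68

68


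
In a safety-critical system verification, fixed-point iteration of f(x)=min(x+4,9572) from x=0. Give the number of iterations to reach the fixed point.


Step 1: x=0, cap=9572, increment=4
Step 2: x grows by 4 each step until capped at 9572; fixed point is x=9572
Step 3: iterations = ceil(9572/4) = 2393

2393


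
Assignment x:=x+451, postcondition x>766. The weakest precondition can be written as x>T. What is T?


Formula: wp(x:=E, P) = P[E/x] (substitute E for x in postcondition)
Step 1: Postcondition: x>766
Step 2: Substitute x+451 for x: x+451>766
Step 3: Solve for x: x > 766-451 = 315

315


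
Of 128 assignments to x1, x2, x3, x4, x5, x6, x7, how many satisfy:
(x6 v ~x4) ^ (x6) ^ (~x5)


CNF with 3 clauses over 7 vars (128 assignments).
An assignment satisfies CNF iff every clause has >=1 true literal.
Check each row (bits = x1,x2,x3,x4,x5,x6,x7; clause T/F shown):
  row 0 [0000000]: clauses=TFT -> 0
  row 1 [0000001]: clauses=TFT -> 0
  row 2 [0000010]: clauses=TTT -> 1
  row 3 [0000011]: clauses=TTT -> 1
  row 4 [0000100]: clauses=TFF -> 0
  (every remaining row is evaluated the same way; all 128 results are listed next)
Full result column, 8 rows per line (x1,x2,x3,x4 fixed per line; x5,x6,x7 runs 000..111 left to right):
  rows 0-7 [x1,x2,x3,x4=0000]: 00110000  (ones: 2)
  rows 8-15 [x1,x2,x3,x4=0001]: 00110000  (ones: 2)
  rows 16-23 [x1,x2,x3,x4=0010]: 00110000  (ones: 2)
  rows 24-31 [x1,x2,x3,x4=0011]: 00110000  (ones: 2)
  rows 32-39 [x1,x2,x3,x4=0100]: 00110000  (ones: 2)
  rows 40-47 [x1,x2,x3,x4=0101]: 00110000  (ones: 2)
  rows 48-55 [x1,x2,x3,x4=0110]: 00110000  (ones: 2)
  rows 56-63 [x1,x2,x3,x4=0111]: 00110000  (ones: 2)
  rows 64-71 [x1,x2,x3,x4=1000]: 00110000  (ones: 2)
  rows 72-79 [x1,x2,x3,x4=1001]: 00110000  (ones: 2)
  rows 80-87 [x1,x2,x3,x4=1010]: 00110000  (ones: 2)
  rows 88-95 [x1,x2,x3,x4=1011]: 00110000  (ones: 2)
  rows 96-103 [x1,x2,x3,x4=1100]: 00110000  (ones: 2)
  rows 104-111 [x1,x2,x3,x4=1101]: 00110000  (ones: 2)
  rows 112-119 [x1,x2,x3,x4=1110]: 00110000  (ones: 2)
  rows 120-127 [x1,x2,x3,x4=1111]: 00110000  (ones: 2)
Satisfying assignments = 2+2+2+2+2+2+2+2+2+2+2+2+2+2+2+2 = 32

32


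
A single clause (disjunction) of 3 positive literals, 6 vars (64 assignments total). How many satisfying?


Step 1: Total=2^6=64
Step 2: Unsat when all 3 false: 2^3=8
Step 3: Sat=64-8=56

56


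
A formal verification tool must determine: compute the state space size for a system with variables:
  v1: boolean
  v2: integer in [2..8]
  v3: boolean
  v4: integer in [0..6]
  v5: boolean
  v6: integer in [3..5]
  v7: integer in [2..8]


State space = product of domain sizes of all variables.
Domain sizes:
  v1 (boolean): 2
  v2 (integer in [2..8]): 7
  v3 (boolean): 2
  v4 (integer in [0..6]): 7
  v5 (boolean): 2
  v6 (integer in [3..5]): 3
  v7 (integer in [2..8]): 7
Product = 2 * 7 * 2 * 7 * 2 * 3 * 7 = 8232

8232


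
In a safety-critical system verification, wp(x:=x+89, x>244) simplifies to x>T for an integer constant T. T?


Formula: wp(x:=E, P) = P[E/x] (substitute E for x in postcondition)
Step 1: Postcondition: x>244
Step 2: Substitute x+89 for x: x+89>244
Step 3: Solve for x: x > 244-89 = 155

155


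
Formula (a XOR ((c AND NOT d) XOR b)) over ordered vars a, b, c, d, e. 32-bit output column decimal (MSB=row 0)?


Formula: (a XOR ((c AND NOT d) XOR b)) over a, b, c, d, e (32 rows)
Evaluate each row (bits = a,b,c,d,e, MSB first):
  row 0 [00000]: (0 XOR ((0 AND NOT 0) XOR 0)) -> 0
  row 1 [00001]: (0 XOR ((0 AND NOT 0) XOR 0)) -> 0
  row 2 [00010]: (0 XOR ((0 AND NOT 1) XOR 0)) -> 0
  row 3 [00011]: (0 XOR ((0 AND NOT 1) XOR 0)) -> 0
  row 4 [00100]: (0 XOR ((1 AND NOT 0) XOR 0)) -> 1
  row 5 [00101]: (0 XOR ((1 AND NOT 0) XOR 0)) -> 1
  row 6 [00110]: (0 XOR ((1 AND NOT 1) XOR 0)) -> 0
  row 7 [00111]: (0 XOR ((1 AND NOT 1) XOR 0)) -> 0
  row 8 [01000]: (0 XOR ((0 AND NOT 0) XOR 1)) -> 1
  row 9 [01001]: (0 XOR ((0 AND NOT 0) XOR 1)) -> 1
  row 10 [01010]: (0 XOR ((0 AND NOT 1) XOR 1)) -> 1
  row 11 [01011]: (0 XOR ((0 AND NOT 1) XOR 1)) -> 1
  row 12 [01100]: (0 XOR ((1 AND NOT 0) XOR 1)) -> 0
  row 13 [01101]: (0 XOR ((1 AND NOT 0) XOR 1)) -> 0
  row 14 [01110]: (0 XOR ((1 AND NOT 1) XOR 1)) -> 1
  row 15 [01111]: (0 XOR ((1 AND NOT 1) XOR 1)) -> 1
  row 16 [10000]: (1 XOR ((0 AND NOT 0) XOR 0)) -> 1
  row 17 [10001]: (1 XOR ((0 AND NOT 0) XOR 0)) -> 1
  row 18 [10010]: (1 XOR ((0 AND NOT 1) XOR 0)) -> 1
  row 19 [10011]: (1 XOR ((0 AND NOT 1) XOR 0)) -> 1
  row 20 [10100]: (1 XOR ((1 AND NOT 0) XOR 0)) -> 0
  row 21 [10101]: (1 XOR ((1 AND NOT 0) XOR 0)) -> 0
  row 22 [10110]: (1 XOR ((1 AND NOT 1) XOR 0)) -> 1
  row 23 [10111]: (1 XOR ((1 AND NOT 1) XOR 0)) -> 1
  row 24 [11000]: (1 XOR ((0 AND NOT 0) XOR 1)) -> 0
  row 25 [11001]: (1 XOR ((0 AND NOT 0) XOR 1)) -> 0
  row 26 [11010]: (1 XOR ((0 AND NOT 1) XOR 1)) -> 0
  row 27 [11011]: (1 XOR ((0 AND NOT 1) XOR 1)) -> 0
  row 28 [11100]: (1 XOR ((1 AND NOT 0) XOR 1)) -> 1
  row 29 [11101]: (1 XOR ((1 AND NOT 0) XOR 1)) -> 1
  row 30 [11110]: (1 XOR ((1 AND NOT 1) XOR 1)) -> 0
  row 31 [11111]: (1 XOR ((1 AND NOT 1) XOR 1)) -> 0
Full result column, 4 rows per line (a,b,c fixed per line; d,e runs 00..11 left to right):
  rows 0-3 [a,b,c=000]: 0000  = hex 0
  rows 4-7 [a,b,c=001]: 1100  = hex C
  rows 8-11 [a,b,c=010]: 1111  = hex F
  rows 12-15 [a,b,c=011]: 0011  = hex 3
  rows 16-19 [a,b,c=100]: 1111  = hex F
  rows 20-23 [a,b,c=101]: 0011  = hex 3
  rows 24-27 [a,b,c=110]: 0000  = hex 0
  rows 28-31 [a,b,c=111]: 1100  = hex C
Output column (row 0 .. row 31) = 00001100111100111111001100001100
Output column grouped in 4s = 0000 1100 1111 0011 1111 0011 0000 1100 = 0x0CF3F30C
Convert to decimal digit by digit (value = value*16 + digit):
  0 -> 0
  0*16 + 12 (C) = 12
  12*16 + 15 (F) = 207
  207*16 + 3 = 3315
  3315*16 + 15 (F) = 53055
  53055*16 + 3 = 848883
  848883*16 + 0 = 13582128
  13582128*16 + 12 (C) = 217314060
Decimal = 217314060

217314060


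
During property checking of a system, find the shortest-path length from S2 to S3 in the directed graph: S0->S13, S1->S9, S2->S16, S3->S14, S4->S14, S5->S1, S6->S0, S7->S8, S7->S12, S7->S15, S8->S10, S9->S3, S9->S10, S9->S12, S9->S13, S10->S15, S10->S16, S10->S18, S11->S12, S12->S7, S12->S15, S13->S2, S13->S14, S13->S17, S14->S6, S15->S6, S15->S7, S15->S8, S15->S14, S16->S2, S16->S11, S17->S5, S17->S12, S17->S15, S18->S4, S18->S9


BFS layer-by-layer from S2:
  dist 0: {S2}
  dist 1: {S16}
  dist 2: {S11}
  dist 3: {S12}
  dist 4: {S7, S15}
  dist 5: {S6, S8, S14}
  dist 6: {S0, S10}
  dist 7: {S13, S18}
  dist 8: {S4, S9, S17}
  dist 9: {S3, S5}
  -> S3 reached at distance 9
Shortest path length = 9

9


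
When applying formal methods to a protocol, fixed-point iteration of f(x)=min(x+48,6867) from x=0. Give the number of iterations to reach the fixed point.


Step 1: x=0, cap=6867, increment=48
Step 2: x grows by 48 each step until capped at 6867; fixed point is x=6867
Step 3: iterations = ceil(6867/48) = 144

144


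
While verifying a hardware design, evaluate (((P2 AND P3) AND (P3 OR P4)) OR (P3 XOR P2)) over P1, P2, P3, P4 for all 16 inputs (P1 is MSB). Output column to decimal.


Formula: (((P2 AND P3) AND (P3 OR P4)) OR (P3 XOR P2)) over P1, P2, P3, P4 (16 rows)
Evaluate each row (bits = P1,P2,P3,P4, MSB first):
  row 0 [0000]: (((0 AND 0) AND (0 OR 0)) OR (0 XOR 0)) -> 0
  row 1 [0001]: (((0 AND 0) AND (0 OR 1)) OR (0 XOR 0)) -> 0
  row 2 [0010]: (((0 AND 1) AND (1 OR 0)) OR (1 XOR 0)) -> 1
  row 3 [0011]: (((0 AND 1) AND (1 OR 1)) OR (1 XOR 0)) -> 1
  row 4 [0100]: (((1 AND 0) AND (0 OR 0)) OR (0 XOR 1)) -> 1
  row 5 [0101]: (((1 AND 0) AND (0 OR 1)) OR (0 XOR 1)) -> 1
  row 6 [0110]: (((1 AND 1) AND (1 OR 0)) OR (1 XOR 1)) -> 1
  row 7 [0111]: (((1 AND 1) AND (1 OR 1)) OR (1 XOR 1)) -> 1
  row 8 [1000]: (((0 AND 0) AND (0 OR 0)) OR (0 XOR 0)) -> 0
  row 9 [1001]: (((0 AND 0) AND (0 OR 1)) OR (0 XOR 0)) -> 0
  row 10 [1010]: (((0 AND 1) AND (1 OR 0)) OR (1 XOR 0)) -> 1
  row 11 [1011]: (((0 AND 1) AND (1 OR 1)) OR (1 XOR 0)) -> 1
  row 12 [1100]: (((1 AND 0) AND (0 OR 0)) OR (0 XOR 1)) -> 1
  row 13 [1101]: (((1 AND 0) AND (0 OR 1)) OR (0 XOR 1)) -> 1
  row 14 [1110]: (((1 AND 1) AND (1 OR 0)) OR (1 XOR 1)) -> 1
  row 15 [1111]: (((1 AND 1) AND (1 OR 1)) OR (1 XOR 1)) -> 1
Full result column, 4 rows per line (P1,P2 fixed per line; P3,P4 runs 00..11 left to right):
  rows 0-3 [P1,P2=00]: 0011  = hex 3
  rows 4-7 [P1,P2=01]: 1111  = hex F
  rows 8-11 [P1,P2=10]: 0011  = hex 3
  rows 12-15 [P1,P2=11]: 1111  = hex F
Output column (row 0 .. row 15) = 0011111100111111
Output column grouped in 4s = 0011 1111 0011 1111 = 0x3F3F
Convert to decimal digit by digit (value = value*16 + digit):
  3 -> 3
  3*16 + 15 (F) = 63
  63*16 + 3 = 1011
  1011*16 + 15 (F) = 16191
Decimal = 16191

16191


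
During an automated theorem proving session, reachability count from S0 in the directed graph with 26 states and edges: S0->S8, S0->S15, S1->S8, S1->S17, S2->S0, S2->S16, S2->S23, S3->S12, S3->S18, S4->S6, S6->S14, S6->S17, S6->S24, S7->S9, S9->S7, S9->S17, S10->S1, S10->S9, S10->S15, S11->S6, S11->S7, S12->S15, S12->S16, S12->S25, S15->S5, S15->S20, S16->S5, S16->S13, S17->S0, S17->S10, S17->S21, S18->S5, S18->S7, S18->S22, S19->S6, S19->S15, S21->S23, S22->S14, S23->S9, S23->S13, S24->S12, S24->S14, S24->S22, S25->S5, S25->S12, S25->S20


BFS from S0:
  layer 0: {S0}
  layer 1: {S8, S15}
  layer 2: {S5, S20}
Reachable set: {S0, S5, S8, S15, S20}
Count = 5

5


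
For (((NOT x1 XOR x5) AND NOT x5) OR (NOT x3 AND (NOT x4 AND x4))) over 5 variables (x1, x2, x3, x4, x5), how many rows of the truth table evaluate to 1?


Formula: (((NOT x1 XOR x5) AND NOT x5) OR (NOT x3 AND (NOT x4 AND x4))) over 5 vars (32 rows)
Evaluate each row (x1, x2, x3, x4, x5 as bits, MSB first):
  row 0 [00000]: (((NOT 0 XOR 0) AND NOT 0) OR (NOT 0 AND (NOT 0 AND 0))) -> 1
  row 1 [00001]: (((NOT 0 XOR 1) AND NOT 1) OR (NOT 0 AND (NOT 0 AND 0))) -> 0
  row 2 [00010]: (((NOT 0 XOR 0) AND NOT 0) OR (NOT 0 AND (NOT 1 AND 1))) -> 1
  row 3 [00011]: (((NOT 0 XOR 1) AND NOT 1) OR (NOT 0 AND (NOT 1 AND 1))) -> 0
  row 4 [00100]: (((NOT 0 XOR 0) AND NOT 0) OR (NOT 1 AND (NOT 0 AND 0))) -> 1
  row 5 [00101]: (((NOT 0 XOR 1) AND NOT 1) OR (NOT 1 AND (NOT 0 AND 0))) -> 0
  row 6 [00110]: (((NOT 0 XOR 0) AND NOT 0) OR (NOT 1 AND (NOT 1 AND 1))) -> 1
  row 7 [00111]: (((NOT 0 XOR 1) AND NOT 1) OR (NOT 1 AND (NOT 1 AND 1))) -> 0
  row 8 [01000]: (((NOT 0 XOR 0) AND NOT 0) OR (NOT 0 AND (NOT 0 AND 0))) -> 1
  row 9 [01001]: (((NOT 0 XOR 1) AND NOT 1) OR (NOT 0 AND (NOT 0 AND 0))) -> 0
  row 10 [01010]: (((NOT 0 XOR 0) AND NOT 0) OR (NOT 0 AND (NOT 1 AND 1))) -> 1
  row 11 [01011]: (((NOT 0 XOR 1) AND NOT 1) OR (NOT 0 AND (NOT 1 AND 1))) -> 0
  row 12 [01100]: (((NOT 0 XOR 0) AND NOT 0) OR (NOT 1 AND (NOT 0 AND 0))) -> 1
  row 13 [01101]: (((NOT 0 XOR 1) AND NOT 1) OR (NOT 1 AND (NOT 0 AND 0))) -> 0
  row 14 [01110]: (((NOT 0 XOR 0) AND NOT 0) OR (NOT 1 AND (NOT 1 AND 1))) -> 1
  row 15 [01111]: (((NOT 0 XOR 1) AND NOT 1) OR (NOT 1 AND (NOT 1 AND 1))) -> 0
  row 16 [10000]: (((NOT 1 XOR 0) AND NOT 0) OR (NOT 0 AND (NOT 0 AND 0))) -> 0
  row 17 [10001]: (((NOT 1 XOR 1) AND NOT 1) OR (NOT 0 AND (NOT 0 AND 0))) -> 0
  row 18 [10010]: (((NOT 1 XOR 0) AND NOT 0) OR (NOT 0 AND (NOT 1 AND 1))) -> 0
  row 19 [10011]: (((NOT 1 XOR 1) AND NOT 1) OR (NOT 0 AND (NOT 1 AND 1))) -> 0
  row 20 [10100]: (((NOT 1 XOR 0) AND NOT 0) OR (NOT 1 AND (NOT 0 AND 0))) -> 0
  row 21 [10101]: (((NOT 1 XOR 1) AND NOT 1) OR (NOT 1 AND (NOT 0 AND 0))) -> 0
  row 22 [10110]: (((NOT 1 XOR 0) AND NOT 0) OR (NOT 1 AND (NOT 1 AND 1))) -> 0
  row 23 [10111]: (((NOT 1 XOR 1) AND NOT 1) OR (NOT 1 AND (NOT 1 AND 1))) -> 0
  row 24 [11000]: (((NOT 1 XOR 0) AND NOT 0) OR (NOT 0 AND (NOT 0 AND 0))) -> 0
  row 25 [11001]: (((NOT 1 XOR 1) AND NOT 1) OR (NOT 0 AND (NOT 0 AND 0))) -> 0
  row 26 [11010]: (((NOT 1 XOR 0) AND NOT 0) OR (NOT 0 AND (NOT 1 AND 1))) -> 0
  row 27 [11011]: (((NOT 1 XOR 1) AND NOT 1) OR (NOT 0 AND (NOT 1 AND 1))) -> 0
  row 28 [11100]: (((NOT 1 XOR 0) AND NOT 0) OR (NOT 1 AND (NOT 0 AND 0))) -> 0
  row 29 [11101]: (((NOT 1 XOR 1) AND NOT 1) OR (NOT 1 AND (NOT 0 AND 0))) -> 0
  row 30 [11110]: (((NOT 1 XOR 0) AND NOT 0) OR (NOT 1 AND (NOT 1 AND 1))) -> 0
  row 31 [11111]: (((NOT 1 XOR 1) AND NOT 1) OR (NOT 1 AND (NOT 1 AND 1))) -> 0
Full result column, 8 rows per line (x1,x2 fixed per line; x3,x4,x5 runs 000..111 left to right):
  rows 0-7 [x1,x2=00]: 10101010  (ones: 4)
  rows 8-15 [x1,x2=01]: 10101010  (ones: 4)
  rows 16-23 [x1,x2=10]: 00000000  (ones: 0)
  rows 24-31 [x1,x2=11]: 00000000  (ones: 0)
Count of 1-rows = 4+4+0+0 = 8

8


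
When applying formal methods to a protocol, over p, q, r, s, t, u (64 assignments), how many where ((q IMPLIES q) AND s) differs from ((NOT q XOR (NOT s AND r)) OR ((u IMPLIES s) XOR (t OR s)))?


F1 = ((q IMPLIES q) AND s)
F2 = ((NOT q XOR (NOT s AND r)) OR ((u IMPLIES s) XOR (t OR s)))
Evaluate both on each of 64 rows (bits = p,q,r,s,t,u):
  row 0 [000000]: F1=0 F2=1 (differ) -> 1
  row 1 [000001]: F1=0 F2=1 (differ) -> 1
  row 2 [000010]: F1=0 F2=1 (differ) -> 1
  row 3 [000011]: F1=0 F2=1 (differ) -> 1
  row 4 [000100]: F1=1 F2=1 -> 0
  (every remaining row is evaluated the same way; all 64 results are listed next)
Full result column, 8 rows per line (p,q,r fixed per line; s,t,u runs 000..111 left to right):
  rows 0-7 [p,q,r=000]: 11110000  (ones: 4)
  rows 8-15 [p,q,r=001]: 10010000  (ones: 2)
  rows 16-23 [p,q,r=010]: 10011111  (ones: 6)
  rows 24-31 [p,q,r=011]: 11111111  (ones: 8)
  rows 32-39 [p,q,r=100]: 11110000  (ones: 4)
  rows 40-47 [p,q,r=101]: 10010000  (ones: 2)
  rows 48-55 [p,q,r=110]: 10011111  (ones: 6)
  rows 56-63 [p,q,r=111]: 11111111  (ones: 8)
Disagreements = 4+2+6+8+4+2+6+8 = 40

40


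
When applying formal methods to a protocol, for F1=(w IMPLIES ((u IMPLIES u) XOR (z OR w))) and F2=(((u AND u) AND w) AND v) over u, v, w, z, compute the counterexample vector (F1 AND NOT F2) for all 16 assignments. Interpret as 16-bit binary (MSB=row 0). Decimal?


F1 = (w IMPLIES ((u IMPLIES u) XOR (z OR w)))
F2 = (((u AND u) AND w) AND v)
Counterexample to F1=>F2 is where F1=1 and F2=0.
Evaluate each row (bits = u,v,w,z, MSB first):
  row 0 [0000]: F1=1 F2=0 -> F1&~F2 -> 1
  row 1 [0001]: F1=1 F2=0 -> F1&~F2 -> 1
  row 2 [0010]: F1=0 F2=0 -> F1&~F2 -> 0
  row 3 [0011]: F1=0 F2=0 -> F1&~F2 -> 0
  row 4 [0100]: F1=1 F2=0 -> F1&~F2 -> 1
  row 5 [0101]: F1=1 F2=0 -> F1&~F2 -> 1
  row 6 [0110]: F1=0 F2=0 -> F1&~F2 -> 0
  row 7 [0111]: F1=0 F2=0 -> F1&~F2 -> 0
  row 8 [1000]: F1=1 F2=0 -> F1&~F2 -> 1
  row 9 [1001]: F1=1 F2=0 -> F1&~F2 -> 1
  row 10 [1010]: F1=0 F2=0 -> F1&~F2 -> 0
  row 11 [1011]: F1=0 F2=0 -> F1&~F2 -> 0
  row 12 [1100]: F1=1 F2=0 -> F1&~F2 -> 1
  row 13 [1101]: F1=1 F2=0 -> F1&~F2 -> 1
  row 14 [1110]: F1=0 F2=1 -> F1&~F2 -> 0
  row 15 [1111]: F1=0 F2=1 -> F1&~F2 -> 0
Full result column, 4 rows per line (u,v fixed per line; w,z runs 00..11 left to right):
  rows 0-3 [u,v=00]: 1100  = hex C
  rows 4-7 [u,v=01]: 1100  = hex C
  rows 8-11 [u,v=10]: 1100  = hex C
  rows 12-15 [u,v=11]: 1100  = hex C
Counterexample vector (row 0 .. row 15) = 1100110011001100
Output column grouped in 4s = 1100 1100 1100 1100 = 0xCCCC
Convert to decimal digit by digit (value = value*16 + digit):
  C -> 12
  12*16 + 12 (C) = 204
  204*16 + 12 (C) = 3276
  3276*16 + 12 (C) = 52428
Decimal = 52428

52428


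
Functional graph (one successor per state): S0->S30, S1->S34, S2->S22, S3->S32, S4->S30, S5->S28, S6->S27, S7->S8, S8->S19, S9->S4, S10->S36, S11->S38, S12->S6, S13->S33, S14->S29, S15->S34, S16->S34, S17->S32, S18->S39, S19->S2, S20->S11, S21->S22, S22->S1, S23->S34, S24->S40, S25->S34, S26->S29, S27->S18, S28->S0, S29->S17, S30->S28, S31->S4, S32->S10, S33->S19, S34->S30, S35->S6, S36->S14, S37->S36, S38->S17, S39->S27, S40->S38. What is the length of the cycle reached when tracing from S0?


Trace from S0 until a state repeats:
  S0 -> S30 -> S28 -> S0
S0 first seen at step 0, revisited at step 3.
Cycle length = 3 - 0 = 3

3


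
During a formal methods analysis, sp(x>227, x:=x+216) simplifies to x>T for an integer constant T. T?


Formula: sp(P, x:=E) = exists old_x. (x = E[old_x/x]) AND P[old_x/x] (old_x is the value of x before the assignment; eliminate old_x by solving x = E[old_x/x] for old_x)
Step 1: Precondition P: x>227, i.e. old_x > 227
Step 2: Assignment gives x = old_x + 216, so old_x = x - 216
Step 3: Substitute into P: x - 216 > 227
Step 4: Simplify: x > 227+216 = 443

443


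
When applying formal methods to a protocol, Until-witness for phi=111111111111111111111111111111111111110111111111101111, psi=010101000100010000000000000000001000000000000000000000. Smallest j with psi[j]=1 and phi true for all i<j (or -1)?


(phi U psi) at 0: need smallest j with psi[j]=1 and phi[i]=1 for all i in [0,j).
Scan from step 0:
  step 0: phi=1, psi=0 -> continue
  step 1: psi=1 and phi held for [0,1) -> witness found
Witness step = 1

1


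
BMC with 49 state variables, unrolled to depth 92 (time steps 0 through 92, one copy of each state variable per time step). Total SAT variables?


BMC unrolls to depth k, creating one copy of each state var for steps 0..k.
Step count = 92 + 1 = 93 (steps 0 through 92)
Vars per step = 49
Total = 49 * 93 = 4557

4557


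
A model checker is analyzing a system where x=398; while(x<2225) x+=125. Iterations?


Step 1: x goes from 398 toward 2225 by 125; the body runs while x<2225, so iterations = ceil((bound-start)/step)
Step 2: Distance=1827
Step 3: ceil(1827/125)=15

15


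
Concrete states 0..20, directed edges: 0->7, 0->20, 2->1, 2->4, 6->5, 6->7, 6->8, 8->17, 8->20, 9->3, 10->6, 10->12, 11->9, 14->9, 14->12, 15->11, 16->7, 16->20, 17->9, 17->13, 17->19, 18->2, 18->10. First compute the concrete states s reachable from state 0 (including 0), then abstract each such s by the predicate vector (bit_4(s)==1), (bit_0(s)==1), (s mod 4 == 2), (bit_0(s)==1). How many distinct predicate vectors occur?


BFS from 0:
Concrete reachable: {0, 7, 20}
Abstract via predicates (bit_4(s)==1), (bit_0(s)==1), (s mod 4 == 2), (bit_0(s)==1):
  (0,0,0,0) <- {0}
  (0,1,0,1) <- {7}
  (1,0,0,0) <- {20}
Distinct abstract states = 3

3


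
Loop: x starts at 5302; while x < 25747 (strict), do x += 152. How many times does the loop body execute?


Step 1: x goes from 5302 toward 25747 by 152; the body runs while x<25747, so iterations = ceil((bound-start)/step)
Step 2: Distance=20445
Step 3: ceil(20445/152)=135

135


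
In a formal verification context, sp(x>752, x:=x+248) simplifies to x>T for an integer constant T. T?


Formula: sp(P, x:=E) = exists old_x. (x = E[old_x/x]) AND P[old_x/x] (old_x is the value of x before the assignment; eliminate old_x by solving x = E[old_x/x] for old_x)
Step 1: Precondition P: x>752, i.e. old_x > 752
Step 2: Assignment gives x = old_x + 248, so old_x = x - 248
Step 3: Substitute into P: x - 248 > 752
Step 4: Simplify: x > 752+248 = 1000

1000


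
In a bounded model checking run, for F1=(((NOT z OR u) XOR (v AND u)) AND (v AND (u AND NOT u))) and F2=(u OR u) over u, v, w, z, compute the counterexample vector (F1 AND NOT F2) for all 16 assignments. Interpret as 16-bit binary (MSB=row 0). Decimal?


F1 = (((NOT z OR u) XOR (v AND u)) AND (v AND (u AND NOT u)))
F2 = (u OR u)
Counterexample to F1=>F2 is where F1=1 and F2=0.
Evaluate each row (bits = u,v,w,z, MSB first):
  row 0 [0000]: F1=0 F2=0 -> F1&~F2 -> 0
  row 1 [0001]: F1=0 F2=0 -> F1&~F2 -> 0
  row 2 [0010]: F1=0 F2=0 -> F1&~F2 -> 0
  row 3 [0011]: F1=0 F2=0 -> F1&~F2 -> 0
  row 4 [0100]: F1=0 F2=0 -> F1&~F2 -> 0
  row 5 [0101]: F1=0 F2=0 -> F1&~F2 -> 0
  row 6 [0110]: F1=0 F2=0 -> F1&~F2 -> 0
  row 7 [0111]: F1=0 F2=0 -> F1&~F2 -> 0
  row 8 [1000]: F1=0 F2=1 -> F1&~F2 -> 0
  row 9 [1001]: F1=0 F2=1 -> F1&~F2 -> 0
  row 10 [1010]: F1=0 F2=1 -> F1&~F2 -> 0
  row 11 [1011]: F1=0 F2=1 -> F1&~F2 -> 0
  row 12 [1100]: F1=0 F2=1 -> F1&~F2 -> 0
  row 13 [1101]: F1=0 F2=1 -> F1&~F2 -> 0
  row 14 [1110]: F1=0 F2=1 -> F1&~F2 -> 0
  row 15 [1111]: F1=0 F2=1 -> F1&~F2 -> 0
Full result column, 4 rows per line (u,v fixed per line; w,z runs 00..11 left to right):
  rows 0-3 [u,v=00]: 0000  = hex 0
  rows 4-7 [u,v=01]: 0000  = hex 0
  rows 8-11 [u,v=10]: 0000  = hex 0
  rows 12-15 [u,v=11]: 0000  = hex 0
Counterexample vector (row 0 .. row 15) = 0000000000000000
Output column grouped in 4s = 0000 0000 0000 0000 = 0x0000
Convert to decimal digit by digit (value = value*16 + digit):
  0 -> 0
  0*16 + 0 = 0
  0*16 + 0 = 0
  0*16 + 0 = 0
Decimal = 0

0


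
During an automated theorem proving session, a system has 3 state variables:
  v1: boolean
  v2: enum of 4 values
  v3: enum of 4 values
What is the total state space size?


State space = product of domain sizes of all variables.
Domain sizes:
  v1 (boolean): 2
  v2 (enum of 4 values): 4
  v3 (enum of 4 values): 4
Product = 2 * 4 * 4 = 32

32


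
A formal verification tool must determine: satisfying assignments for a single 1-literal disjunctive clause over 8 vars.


Step 1: Total=2^8=256
Step 2: Unsat when all 1 false: 2^7=128
Step 3: Sat=256-128=128

128


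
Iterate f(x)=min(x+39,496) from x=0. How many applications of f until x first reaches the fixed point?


Step 1: x=0, cap=496, increment=39
Step 2: x grows by 39 each step until capped at 496; fixed point is x=496
Step 3: iterations = ceil(496/39) = 13

13


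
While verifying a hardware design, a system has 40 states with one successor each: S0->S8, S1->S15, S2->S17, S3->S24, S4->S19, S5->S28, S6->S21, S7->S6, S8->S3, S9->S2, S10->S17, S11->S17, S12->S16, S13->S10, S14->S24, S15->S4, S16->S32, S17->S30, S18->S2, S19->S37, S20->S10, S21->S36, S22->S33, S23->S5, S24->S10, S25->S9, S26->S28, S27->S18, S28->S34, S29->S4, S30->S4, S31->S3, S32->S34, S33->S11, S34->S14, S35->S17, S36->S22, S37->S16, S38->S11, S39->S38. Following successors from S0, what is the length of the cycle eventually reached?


Trace from S0 until a state repeats:
  S0 -> S8 -> S3 -> S24 -> S10 -> S17 -> S30 -> S4 -> S19 -> S37 -> S16 -> S32 -> S34 -> S14 -> S24
S24 first seen at step 3, revisited at step 14.
Cycle length = 14 - 3 = 11

11


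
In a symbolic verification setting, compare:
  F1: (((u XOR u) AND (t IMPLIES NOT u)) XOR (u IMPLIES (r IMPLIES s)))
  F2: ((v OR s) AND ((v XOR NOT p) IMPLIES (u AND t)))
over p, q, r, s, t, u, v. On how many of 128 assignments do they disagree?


F1 = (((u XOR u) AND (t IMPLIES NOT u)) XOR (u IMPLIES (r IMPLIES s)))
F2 = ((v OR s) AND ((v XOR NOT p) IMPLIES (u AND t)))
Evaluate both on each of 128 rows (bits = p,q,r,s,t,u,v):
  row 0 [0000000]: F1=1 F2=0 (differ) -> 1
  row 1 [0000001]: F1=1 F2=1 -> 0
  row 2 [0000010]: F1=1 F2=0 (differ) -> 1
  row 3 [0000011]: F1=1 F2=1 -> 0
  row 4 [0000100]: F1=1 F2=0 (differ) -> 1
  (every remaining row is evaluated the same way; all 128 results are listed next)
Full result column, 8 rows per line (p,q,r,s fixed per line; t,u,v runs 000..111 left to right):
  rows 0-7 [p,q,r,s=0000]: 10101010  (ones: 4)
  rows 8-15 [p,q,r,s=0001]: 10101000  (ones: 3)
  rows 16-23 [p,q,r,s=0010]: 10011001  (ones: 4)
  rows 24-31 [p,q,r,s=0011]: 10101000  (ones: 3)
  rows 32-39 [p,q,r,s=0100]: 10101010  (ones: 4)
  rows 40-47 [p,q,r,s=0101]: 10101000  (ones: 3)
  rows 48-55 [p,q,r,s=0110]: 10011001  (ones: 4)
  rows 56-63 [p,q,r,s=0111]: 10101000  (ones: 3)
  rows 64-71 [p,q,r,s=1000]: 11111110  (ones: 7)
  rows 72-79 [p,q,r,s=1001]: 01010100  (ones: 3)
  rows 80-87 [p,q,r,s=1010]: 11001101  (ones: 5)
  rows 88-95 [p,q,r,s=1011]: 01010100  (ones: 3)
  rows 96-103 [p,q,r,s=1100]: 11111110  (ones: 7)
  rows 104-111 [p,q,r,s=1101]: 01010100  (ones: 3)
  rows 112-119 [p,q,r,s=1110]: 11001101  (ones: 5)
  rows 120-127 [p,q,r,s=1111]: 01010100  (ones: 3)
Disagreements = 4+3+4+3+4+3+4+3+7+3+5+3+7+3+5+3 = 64

64


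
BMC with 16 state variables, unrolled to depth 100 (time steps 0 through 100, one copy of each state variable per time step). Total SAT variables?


BMC unrolls to depth k, creating one copy of each state var for steps 0..k.
Step count = 100 + 1 = 101 (steps 0 through 100)
Vars per step = 16
Total = 16 * 101 = 1616

1616


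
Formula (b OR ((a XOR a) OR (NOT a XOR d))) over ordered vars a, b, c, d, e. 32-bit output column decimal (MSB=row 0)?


Formula: (b OR ((a XOR a) OR (NOT a XOR d))) over a, b, c, d, e (32 rows)
Evaluate each row (bits = a,b,c,d,e, MSB first):
  row 0 [00000]: (0 OR ((0 XOR 0) OR (NOT 0 XOR 0))) -> 1
  row 1 [00001]: (0 OR ((0 XOR 0) OR (NOT 0 XOR 0))) -> 1
  row 2 [00010]: (0 OR ((0 XOR 0) OR (NOT 0 XOR 1))) -> 0
  row 3 [00011]: (0 OR ((0 XOR 0) OR (NOT 0 XOR 1))) -> 0
  row 4 [00100]: (0 OR ((0 XOR 0) OR (NOT 0 XOR 0))) -> 1
  row 5 [00101]: (0 OR ((0 XOR 0) OR (NOT 0 XOR 0))) -> 1
  row 6 [00110]: (0 OR ((0 XOR 0) OR (NOT 0 XOR 1))) -> 0
  row 7 [00111]: (0 OR ((0 XOR 0) OR (NOT 0 XOR 1))) -> 0
  row 8 [01000]: (1 OR ((0 XOR 0) OR (NOT 0 XOR 0))) -> 1
  row 9 [01001]: (1 OR ((0 XOR 0) OR (NOT 0 XOR 0))) -> 1
  row 10 [01010]: (1 OR ((0 XOR 0) OR (NOT 0 XOR 1))) -> 1
  row 11 [01011]: (1 OR ((0 XOR 0) OR (NOT 0 XOR 1))) -> 1
  row 12 [01100]: (1 OR ((0 XOR 0) OR (NOT 0 XOR 0))) -> 1
  row 13 [01101]: (1 OR ((0 XOR 0) OR (NOT 0 XOR 0))) -> 1
  row 14 [01110]: (1 OR ((0 XOR 0) OR (NOT 0 XOR 1))) -> 1
  row 15 [01111]: (1 OR ((0 XOR 0) OR (NOT 0 XOR 1))) -> 1
  row 16 [10000]: (0 OR ((1 XOR 1) OR (NOT 1 XOR 0))) -> 0
  row 17 [10001]: (0 OR ((1 XOR 1) OR (NOT 1 XOR 0))) -> 0
  row 18 [10010]: (0 OR ((1 XOR 1) OR (NOT 1 XOR 1))) -> 1
  row 19 [10011]: (0 OR ((1 XOR 1) OR (NOT 1 XOR 1))) -> 1
  row 20 [10100]: (0 OR ((1 XOR 1) OR (NOT 1 XOR 0))) -> 0
  row 21 [10101]: (0 OR ((1 XOR 1) OR (NOT 1 XOR 0))) -> 0
  row 22 [10110]: (0 OR ((1 XOR 1) OR (NOT 1 XOR 1))) -> 1
  row 23 [10111]: (0 OR ((1 XOR 1) OR (NOT 1 XOR 1))) -> 1
  row 24 [11000]: (1 OR ((1 XOR 1) OR (NOT 1 XOR 0))) -> 1
  row 25 [11001]: (1 OR ((1 XOR 1) OR (NOT 1 XOR 0))) -> 1
  row 26 [11010]: (1 OR ((1 XOR 1) OR (NOT 1 XOR 1))) -> 1
  row 27 [11011]: (1 OR ((1 XOR 1) OR (NOT 1 XOR 1))) -> 1
  row 28 [11100]: (1 OR ((1 XOR 1) OR (NOT 1 XOR 0))) -> 1
  row 29 [11101]: (1 OR ((1 XOR 1) OR (NOT 1 XOR 0))) -> 1
  row 30 [11110]: (1 OR ((1 XOR 1) OR (NOT 1 XOR 1))) -> 1
  row 31 [11111]: (1 OR ((1 XOR 1) OR (NOT 1 XOR 1))) -> 1
Full result column, 4 rows per line (a,b,c fixed per line; d,e runs 00..11 left to right):
  rows 0-3 [a,b,c=000]: 1100  = hex C
  rows 4-7 [a,b,c=001]: 1100  = hex C
  rows 8-11 [a,b,c=010]: 1111  = hex F
  rows 12-15 [a,b,c=011]: 1111  = hex F
  rows 16-19 [a,b,c=100]: 0011  = hex 3
  rows 20-23 [a,b,c=101]: 0011  = hex 3
  rows 24-27 [a,b,c=110]: 1111  = hex F
  rows 28-31 [a,b,c=111]: 1111  = hex F
Output column (row 0 .. row 31) = 11001100111111110011001111111111
Output column grouped in 4s = 1100 1100 1111 1111 0011 0011 1111 1111 = 0xCCFF33FF
Convert to decimal digit by digit (value = value*16 + digit):
  C -> 12
  12*16 + 12 (C) = 204
  204*16 + 15 (F) = 3279
  3279*16 + 15 (F) = 52479
  52479*16 + 3 = 839667
  839667*16 + 3 = 13434675
  13434675*16 + 15 (F) = 214954815
  214954815*16 + 15 (F) = 3439277055
Decimal = 3439277055

3439277055


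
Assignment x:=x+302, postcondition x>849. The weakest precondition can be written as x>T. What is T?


Formula: wp(x:=E, P) = P[E/x] (substitute E for x in postcondition)
Step 1: Postcondition: x>849
Step 2: Substitute x+302 for x: x+302>849
Step 3: Solve for x: x > 849-302 = 547

547


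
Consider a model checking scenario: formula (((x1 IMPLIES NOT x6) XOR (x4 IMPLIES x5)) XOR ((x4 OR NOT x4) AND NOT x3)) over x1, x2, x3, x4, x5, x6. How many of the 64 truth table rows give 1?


Formula: (((x1 IMPLIES NOT x6) XOR (x4 IMPLIES x5)) XOR ((x4 OR NOT x4) AND NOT x3)) over 6 vars (64 rows)
Evaluate each row (x1, x2, x3, x4, x5, x6 as bits, MSB first):
  row 0 [000000]: (((0 IMPLIES NOT 0) XOR (0 IMPLIES 0)) XOR ((0 OR NOT 0) AND NOT 0)) -> 1
  row 1 [000001]: (((0 IMPLIES NOT 1) XOR (0 IMPLIES 0)) XOR ((0 OR NOT 0) AND NOT 0)) -> 1
  row 2 [000010]: (((0 IMPLIES NOT 0) XOR (0 IMPLIES 1)) XOR ((0 OR NOT 0) AND NOT 0)) -> 1
  row 3 [000011]: (((0 IMPLIES NOT 1) XOR (0 IMPLIES 1)) XOR ((0 OR NOT 0) AND NOT 0)) -> 1
  row 4 [000100]: (((0 IMPLIES NOT 0) XOR (1 IMPLIES 0)) XOR ((1 OR NOT 1) AND NOT 0)) -> 0
  (every remaining row is evaluated the same way; all 64 results are listed next)
Full result column, 8 rows per line (x1,x2,x3 fixed per line; x4,x5,x6 runs 000..111 left to right):
  rows 0-7 [x1,x2,x3=000]: 11110011  (ones: 6)
  rows 8-15 [x1,x2,x3=001]: 00001100  (ones: 2)
  rows 16-23 [x1,x2,x3=010]: 11110011  (ones: 6)
  rows 24-31 [x1,x2,x3=011]: 00001100  (ones: 2)
  rows 32-39 [x1,x2,x3=100]: 10100110  (ones: 4)
  rows 40-47 [x1,x2,x3=101]: 01011001  (ones: 4)
  rows 48-55 [x1,x2,x3=110]: 10100110  (ones: 4)
  rows 56-63 [x1,x2,x3=111]: 01011001  (ones: 4)
Count of 1-rows = 6+2+6+2+4+4+4+4 = 32

32


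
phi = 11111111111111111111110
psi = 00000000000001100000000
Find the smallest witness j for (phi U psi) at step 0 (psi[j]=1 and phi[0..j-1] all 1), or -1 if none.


(phi U psi) at 0: need smallest j with psi[j]=1 and phi[i]=1 for all i in [0,j).
Scan from step 0:
  step 0: phi=1, psi=0 -> continue
  step 1: phi=1, psi=0 -> continue
  step 2: phi=1, psi=0 -> continue
  step 3: phi=1, psi=0 -> continue
  step 13: psi=1 and phi held for [0,13) -> witness found
Witness step = 13

13


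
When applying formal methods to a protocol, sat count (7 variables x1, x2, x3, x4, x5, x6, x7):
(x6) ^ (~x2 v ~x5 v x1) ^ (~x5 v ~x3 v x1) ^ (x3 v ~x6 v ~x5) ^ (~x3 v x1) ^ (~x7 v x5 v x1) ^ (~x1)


CNF with 7 clauses over 7 vars (128 assignments).
An assignment satisfies CNF iff every clause has >=1 true literal.
Check each row (bits = x1,x2,x3,x4,x5,x6,x7; clause T/F shown):
  row 0 [0000000]: clauses=FTTTTTT -> 0
  row 1 [0000001]: clauses=FTTTTFT -> 0
  row 2 [0000010]: clauses=TTTTTTT -> 1
  row 3 [0000011]: clauses=TTTTTFT -> 0
  row 4 [0000100]: clauses=FTTTTTT -> 0
  (every remaining row is evaluated the same way; all 128 results are listed next)
Full result column, 8 rows per line (x1,x2,x3,x4 fixed per line; x5,x6,x7 runs 000..111 left to right):
  rows 0-7 [x1,x2,x3,x4=0000]: 00100000  (ones: 1)
  rows 8-15 [x1,x2,x3,x4=0001]: 00100000  (ones: 1)
  rows 16-23 [x1,x2,x3,x4=0010]: 00000000  (ones: 0)
  rows 24-31 [x1,x2,x3,x4=0011]: 00000000  (ones: 0)
  rows 32-39 [x1,x2,x3,x4=0100]: 00100000  (ones: 1)
  rows 40-47 [x1,x2,x3,x4=0101]: 00100000  (ones: 1)
  rows 48-55 [x1,x2,x3,x4=0110]: 00000000  (ones: 0)
  rows 56-63 [x1,x2,x3,x4=0111]: 00000000  (ones: 0)
  rows 64-71 [x1,x2,x3,x4=1000]: 00000000  (ones: 0)
  rows 72-79 [x1,x2,x3,x4=1001]: 00000000  (ones: 0)
  rows 80-87 [x1,x2,x3,x4=1010]: 00000000  (ones: 0)
  rows 88-95 [x1,x2,x3,x4=1011]: 00000000  (ones: 0)
  rows 96-103 [x1,x2,x3,x4=1100]: 00000000  (ones: 0)
  rows 104-111 [x1,x2,x3,x4=1101]: 00000000  (ones: 0)
  rows 112-119 [x1,x2,x3,x4=1110]: 00000000  (ones: 0)
  rows 120-127 [x1,x2,x3,x4=1111]: 00000000  (ones: 0)
Satisfying assignments = 1+1+0+0+1+1+0+0+0+0+0+0+0+0+0+0 = 4

4


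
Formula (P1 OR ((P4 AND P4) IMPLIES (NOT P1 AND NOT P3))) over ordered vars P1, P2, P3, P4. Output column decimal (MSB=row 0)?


Formula: (P1 OR ((P4 AND P4) IMPLIES (NOT P1 AND NOT P3))) over P1, P2, P3, P4 (16 rows)
Evaluate each row (bits = P1,P2,P3,P4, MSB first):
  row 0 [0000]: (0 OR ((0 AND 0) IMPLIES (NOT 0 AND NOT 0))) -> 1
  row 1 [0001]: (0 OR ((1 AND 1) IMPLIES (NOT 0 AND NOT 0))) -> 1
  row 2 [0010]: (0 OR ((0 AND 0) IMPLIES (NOT 0 AND NOT 1))) -> 1
  row 3 [0011]: (0 OR ((1 AND 1) IMPLIES (NOT 0 AND NOT 1))) -> 0
  row 4 [0100]: (0 OR ((0 AND 0) IMPLIES (NOT 0 AND NOT 0))) -> 1
  row 5 [0101]: (0 OR ((1 AND 1) IMPLIES (NOT 0 AND NOT 0))) -> 1
  row 6 [0110]: (0 OR ((0 AND 0) IMPLIES (NOT 0 AND NOT 1))) -> 1
  row 7 [0111]: (0 OR ((1 AND 1) IMPLIES (NOT 0 AND NOT 1))) -> 0
  row 8 [1000]: (1 OR ((0 AND 0) IMPLIES (NOT 1 AND NOT 0))) -> 1
  row 9 [1001]: (1 OR ((1 AND 1) IMPLIES (NOT 1 AND NOT 0))) -> 1
  row 10 [1010]: (1 OR ((0 AND 0) IMPLIES (NOT 1 AND NOT 1))) -> 1
  row 11 [1011]: (1 OR ((1 AND 1) IMPLIES (NOT 1 AND NOT 1))) -> 1
  row 12 [1100]: (1 OR ((0 AND 0) IMPLIES (NOT 1 AND NOT 0))) -> 1
  row 13 [1101]: (1 OR ((1 AND 1) IMPLIES (NOT 1 AND NOT 0))) -> 1
  row 14 [1110]: (1 OR ((0 AND 0) IMPLIES (NOT 1 AND NOT 1))) -> 1
  row 15 [1111]: (1 OR ((1 AND 1) IMPLIES (NOT 1 AND NOT 1))) -> 1
Full result column, 4 rows per line (P1,P2 fixed per line; P3,P4 runs 00..11 left to right):
  rows 0-3 [P1,P2=00]: 1110  = hex E
  rows 4-7 [P1,P2=01]: 1110  = hex E
  rows 8-11 [P1,P2=10]: 1111  = hex F
  rows 12-15 [P1,P2=11]: 1111  = hex F
Output column (row 0 .. row 15) = 1110111011111111
Output column grouped in 4s = 1110 1110 1111 1111 = 0xEEFF
Convert to decimal digit by digit (value = value*16 + digit):
  E -> 14
  14*16 + 14 (E) = 238
  238*16 + 15 (F) = 3823
  3823*16 + 15 (F) = 61183
Decimal = 61183

61183


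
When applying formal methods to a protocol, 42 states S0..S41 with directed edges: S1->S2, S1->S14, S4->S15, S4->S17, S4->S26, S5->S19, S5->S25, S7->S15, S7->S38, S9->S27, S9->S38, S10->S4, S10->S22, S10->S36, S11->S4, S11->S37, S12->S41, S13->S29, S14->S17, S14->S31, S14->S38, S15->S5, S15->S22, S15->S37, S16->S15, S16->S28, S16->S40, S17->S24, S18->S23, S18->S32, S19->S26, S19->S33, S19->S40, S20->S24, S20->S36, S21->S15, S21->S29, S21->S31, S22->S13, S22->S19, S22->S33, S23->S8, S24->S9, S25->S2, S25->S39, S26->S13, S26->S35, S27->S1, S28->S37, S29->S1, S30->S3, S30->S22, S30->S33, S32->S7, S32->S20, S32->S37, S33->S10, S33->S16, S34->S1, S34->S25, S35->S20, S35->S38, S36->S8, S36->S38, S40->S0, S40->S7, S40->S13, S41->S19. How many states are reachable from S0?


BFS from S0:
  layer 0: {S0}
Reachable set: {S0}
Count = 1

1


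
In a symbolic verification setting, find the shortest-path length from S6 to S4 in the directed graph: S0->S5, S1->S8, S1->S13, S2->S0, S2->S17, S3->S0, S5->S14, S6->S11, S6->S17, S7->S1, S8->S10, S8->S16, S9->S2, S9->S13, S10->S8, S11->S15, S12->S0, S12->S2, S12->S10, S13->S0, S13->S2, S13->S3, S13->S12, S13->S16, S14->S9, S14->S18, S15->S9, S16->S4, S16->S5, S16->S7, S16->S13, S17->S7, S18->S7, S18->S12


BFS layer-by-layer from S6:
  dist 0: {S6}
  dist 1: {S11, S17}
  dist 2: {S7, S15}
  dist 3: {S1, S9}
  dist 4: {S2, S8, S13}
  dist 5: {S0, S3, S10, S12, S16}
  dist 6: {S4, S5}
  -> S4 reached at distance 6
Shortest path length = 6

6


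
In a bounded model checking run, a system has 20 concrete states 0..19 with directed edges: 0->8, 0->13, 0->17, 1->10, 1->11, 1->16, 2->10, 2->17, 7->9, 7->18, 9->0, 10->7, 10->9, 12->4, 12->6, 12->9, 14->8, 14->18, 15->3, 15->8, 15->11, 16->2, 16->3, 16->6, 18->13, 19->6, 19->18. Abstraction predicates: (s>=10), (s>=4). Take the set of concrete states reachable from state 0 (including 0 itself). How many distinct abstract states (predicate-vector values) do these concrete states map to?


BFS from 0:
Concrete reachable: {0, 8, 13, 17}
Abstract via predicates (s>=10), (s>=4):
  (0,0) <- {0}
  (0,1) <- {8}
  (1,1) <- {13, 17}
Distinct abstract states = 3

3


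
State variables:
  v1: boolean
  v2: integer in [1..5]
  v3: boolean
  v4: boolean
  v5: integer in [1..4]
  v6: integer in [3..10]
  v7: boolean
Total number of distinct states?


State space = product of domain sizes of all variables.
Domain sizes:
  v1 (boolean): 2
  v2 (integer in [1..5]): 5
  v3 (boolean): 2
  v4 (boolean): 2
  v5 (integer in [1..4]): 4
  v6 (integer in [3..10]): 8
  v7 (boolean): 2
Product = 2 * 5 * 2 * 2 * 4 * 8 * 2 = 2560

2560


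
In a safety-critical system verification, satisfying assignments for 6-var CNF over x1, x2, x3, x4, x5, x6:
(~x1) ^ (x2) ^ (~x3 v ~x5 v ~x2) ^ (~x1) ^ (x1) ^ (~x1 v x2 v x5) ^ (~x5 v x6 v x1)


CNF with 7 clauses over 6 vars (64 assignments).
An assignment satisfies CNF iff every clause has >=1 true literal.
Check each row (bits = x1,x2,x3,x4,x5,x6; clause T/F shown):
  row 0 [000000]: clauses=TFTTFTT -> 0
  row 1 [000001]: clauses=TFTTFTT -> 0
  row 2 [000010]: clauses=TFTTFTF -> 0
  row 3 [000011]: clauses=TFTTFTT -> 0
  row 4 [000100]: clauses=TFTTFTT -> 0
  (every remaining row is evaluated the same way; all 64 results are listed next)
Full result column, 8 rows per line (x1,x2,x3 fixed per line; x4,x5,x6 runs 000..111 left to right):
  rows 0-7 [x1,x2,x3=000]: 00000000  (ones: 0)
  rows 8-15 [x1,x2,x3=001]: 00000000  (ones: 0)
  rows 16-23 [x1,x2,x3=010]: 00000000  (ones: 0)
  rows 24-31 [x1,x2,x3=011]: 00000000  (ones: 0)
  rows 32-39 [x1,x2,x3=100]: 00000000  (ones: 0)
  rows 40-47 [x1,x2,x3=101]: 00000000  (ones: 0)
  rows 48-55 [x1,x2,x3=110]: 00000000  (ones: 0)
  rows 56-63 [x1,x2,x3=111]: 00000000  (ones: 0)
Satisfying assignments = 0+0+0+0+0+0+0+0 = 0

0


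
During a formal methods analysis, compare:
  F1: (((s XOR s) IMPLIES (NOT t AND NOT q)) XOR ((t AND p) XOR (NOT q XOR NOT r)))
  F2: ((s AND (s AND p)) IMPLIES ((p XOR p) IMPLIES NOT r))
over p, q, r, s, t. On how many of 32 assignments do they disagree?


F1 = (((s XOR s) IMPLIES (NOT t AND NOT q)) XOR ((t AND p) XOR (NOT q XOR NOT r)))
F2 = ((s AND (s AND p)) IMPLIES ((p XOR p) IMPLIES NOT r))
Evaluate both on each of 32 rows (bits = p,q,r,s,t):
  row 0 [00000]: F1=1 F2=1 -> 0
  row 1 [00001]: F1=1 F2=1 -> 0
  row 2 [00010]: F1=1 F2=1 -> 0
  row 3 [00011]: F1=1 F2=1 -> 0
  row 4 [00100]: F1=0 F2=1 (differ) -> 1
  row 5 [00101]: F1=0 F2=1 (differ) -> 1
  row 6 [00110]: F1=0 F2=1 (differ) -> 1
  row 7 [00111]: F1=0 F2=1 (differ) -> 1
  row 8 [01000]: F1=0 F2=1 (differ) -> 1
  row 9 [01001]: F1=0 F2=1 (differ) -> 1
  row 10 [01010]: F1=0 F2=1 (differ) -> 1
  row 11 [01011]: F1=0 F2=1 (differ) -> 1
  row 12 [01100]: F1=1 F2=1 -> 0
  row 13 [01101]: F1=1 F2=1 -> 0
  row 14 [01110]: F1=1 F2=1 -> 0
  row 15 [01111]: F1=1 F2=1 -> 0
  row 16 [10000]: F1=1 F2=1 -> 0
  row 17 [10001]: F1=0 F2=1 (differ) -> 1
  row 18 [10010]: F1=1 F2=1 -> 0
  row 19 [10011]: F1=0 F2=1 (differ) -> 1
  row 20 [10100]: F1=0 F2=1 (differ) -> 1
  row 21 [10101]: F1=1 F2=1 -> 0
  row 22 [10110]: F1=0 F2=1 (differ) -> 1
  row 23 [10111]: F1=1 F2=1 -> 0
  row 24 [11000]: F1=0 F2=1 (differ) -> 1
  row 25 [11001]: F1=1 F2=1 -> 0
  row 26 [11010]: F1=0 F2=1 (differ) -> 1
  row 27 [11011]: F1=1 F2=1 -> 0
  row 28 [11100]: F1=1 F2=1 -> 0
  row 29 [11101]: F1=0 F2=1 (differ) -> 1
  row 30 [11110]: F1=1 F2=1 -> 0
  row 31 [11111]: F1=0 F2=1 (differ) -> 1
Full result column, 8 rows per line (p,q fixed per line; r,s,t runs 000..111 left to right):
  rows 0-7 [p,q=00]: 00001111  (ones: 4)
  rows 8-15 [p,q=01]: 11110000  (ones: 4)
  rows 16-23 [p,q=10]: 01011010  (ones: 4)
  rows 24-31 [p,q=11]: 10100101  (ones: 4)
Disagreements = 4+4+4+4 = 16

16


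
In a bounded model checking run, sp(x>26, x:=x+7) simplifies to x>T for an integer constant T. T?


Formula: sp(P, x:=E) = exists old_x. (x = E[old_x/x]) AND P[old_x/x] (old_x is the value of x before the assignment; eliminate old_x by solving x = E[old_x/x] for old_x)
Step 1: Precondition P: x>26, i.e. old_x > 26
Step 2: Assignment gives x = old_x + 7, so old_x = x - 7
Step 3: Substitute into P: x - 7 > 26
Step 4: Simplify: x > 26+7 = 33

33
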